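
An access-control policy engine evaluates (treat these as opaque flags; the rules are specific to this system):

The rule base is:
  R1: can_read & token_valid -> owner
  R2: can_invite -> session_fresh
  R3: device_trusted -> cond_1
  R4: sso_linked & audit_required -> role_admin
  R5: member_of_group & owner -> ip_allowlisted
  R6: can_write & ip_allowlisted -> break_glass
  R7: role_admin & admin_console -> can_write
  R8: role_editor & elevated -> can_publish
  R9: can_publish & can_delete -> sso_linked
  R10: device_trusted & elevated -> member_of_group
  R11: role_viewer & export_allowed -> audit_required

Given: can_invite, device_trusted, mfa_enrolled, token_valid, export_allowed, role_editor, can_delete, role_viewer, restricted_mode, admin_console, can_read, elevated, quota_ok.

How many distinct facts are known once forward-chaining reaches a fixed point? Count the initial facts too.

Round 1: R1 [can_read & token_valid -> owner]; R2 [can_invite -> session_fresh]; R3 [device_trusted -> cond_1]; R8 [role_editor & elevated -> can_publish]; R10 [device_trusted & elevated -> member_of_group]; R11 [role_viewer & export_allowed -> audit_required]. New: owner, session_fresh, cond_1, can_publish, member_of_group, audit_required.
Round 2: R5 [member_of_group & owner -> ip_allowlisted]; R9 [can_publish & can_delete -> sso_linked]. New: ip_allowlisted, sso_linked.
Round 3: R4 [sso_linked & audit_required -> role_admin]. New: role_admin.
Round 4: R7 [role_admin & admin_console -> can_write]. New: can_write.
Round 5: R6 [can_write & ip_allowlisted -> break_glass]. New: break_glass.
Closure: {admin_console, audit_required, break_glass, can_delete, can_invite, can_publish, can_read, can_write, cond_1, device_trusted, elevated, export_allowed, ip_allowlisted, member_of_group, mfa_enrolled, owner, quota_ok, restricted_mode, role_admin, role_editor, role_viewer, session_fresh, sso_linked, token_valid} — 24 facts.

24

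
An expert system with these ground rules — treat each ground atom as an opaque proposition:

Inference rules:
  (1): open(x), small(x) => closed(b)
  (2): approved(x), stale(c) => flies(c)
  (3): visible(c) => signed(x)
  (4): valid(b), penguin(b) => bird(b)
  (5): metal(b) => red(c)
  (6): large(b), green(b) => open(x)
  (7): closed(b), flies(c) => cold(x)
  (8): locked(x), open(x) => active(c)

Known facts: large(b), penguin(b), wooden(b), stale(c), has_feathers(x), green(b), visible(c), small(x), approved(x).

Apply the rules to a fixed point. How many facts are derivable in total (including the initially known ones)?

14

Round 1 — (2), (3), (6), derive flies(c), signed(x), open(x).
Round 2 — (1), derive closed(b).
Round 3 — (7), derive cold(x).
Closure: {approved(x), closed(b), cold(x), flies(c), green(b), has_feathers(x), large(b), open(x), penguin(b), signed(x), small(x), stale(c), visible(c), wooden(b)} — 14 facts.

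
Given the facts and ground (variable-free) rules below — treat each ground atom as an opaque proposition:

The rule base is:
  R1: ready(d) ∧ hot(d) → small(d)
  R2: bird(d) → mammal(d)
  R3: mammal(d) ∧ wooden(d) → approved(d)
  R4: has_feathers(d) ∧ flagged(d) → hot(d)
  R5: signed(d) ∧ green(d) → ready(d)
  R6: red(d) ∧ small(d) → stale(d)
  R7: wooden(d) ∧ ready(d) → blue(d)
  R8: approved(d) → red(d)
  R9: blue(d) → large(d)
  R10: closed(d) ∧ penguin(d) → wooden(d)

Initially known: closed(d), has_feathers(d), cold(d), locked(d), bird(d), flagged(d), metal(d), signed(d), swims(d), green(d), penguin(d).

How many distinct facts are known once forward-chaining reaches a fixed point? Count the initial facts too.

Round 1: R2 [bird(d) → mammal(d)]; R4 [has_feathers(d) ∧ flagged(d) → hot(d)]; R5 [signed(d) ∧ green(d) → ready(d)]; R10 [closed(d) ∧ penguin(d) → wooden(d)]. Adds mammal(d), hot(d), ready(d), wooden(d).
Round 2: R1 [ready(d) ∧ hot(d) → small(d)]; R3 [mammal(d) ∧ wooden(d) → approved(d)]; R7 [wooden(d) ∧ ready(d) → blue(d)]. Adds small(d), approved(d), blue(d).
Round 3: R8 [approved(d) → red(d)]; R9 [blue(d) → large(d)]. Adds red(d), large(d).
Round 4: R6 [red(d) ∧ small(d) → stale(d)]. Adds stale(d).
Closure: {approved(d), bird(d), blue(d), closed(d), cold(d), flagged(d), green(d), has_feathers(d), hot(d), large(d), locked(d), mammal(d), metal(d), penguin(d), ready(d), red(d), signed(d), small(d), stale(d), swims(d), wooden(d)} — 21 facts.

21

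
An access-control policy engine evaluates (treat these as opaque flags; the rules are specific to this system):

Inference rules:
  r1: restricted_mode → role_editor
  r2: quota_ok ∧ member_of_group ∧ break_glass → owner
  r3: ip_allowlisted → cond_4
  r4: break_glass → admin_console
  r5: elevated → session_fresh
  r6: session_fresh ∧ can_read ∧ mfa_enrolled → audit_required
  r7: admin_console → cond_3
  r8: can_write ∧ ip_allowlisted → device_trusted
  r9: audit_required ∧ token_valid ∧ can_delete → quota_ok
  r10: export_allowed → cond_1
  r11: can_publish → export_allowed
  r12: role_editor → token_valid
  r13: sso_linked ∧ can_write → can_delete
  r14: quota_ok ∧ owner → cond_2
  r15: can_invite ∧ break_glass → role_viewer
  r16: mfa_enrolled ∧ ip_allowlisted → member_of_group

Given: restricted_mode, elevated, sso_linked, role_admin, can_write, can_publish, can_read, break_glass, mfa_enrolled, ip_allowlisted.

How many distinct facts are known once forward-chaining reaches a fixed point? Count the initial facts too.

Round 1 fires r1, r3, r4, r5, r8, r11, r13, r16, giving role_editor, cond_4, admin_console, session_fresh, device_trusted, export_allowed, can_delete, member_of_group.
Round 2 fires r6, r7, r10, r12, giving audit_required, cond_3, cond_1, token_valid.
Round 3 fires r9, giving quota_ok.
Round 4 fires r2, giving owner.
Round 5 fires r14, giving cond_2.
Closure: {admin_console, audit_required, break_glass, can_delete, can_publish, can_read, can_write, cond_1, cond_2, cond_3, cond_4, device_trusted, elevated, export_allowed, ip_allowlisted, member_of_group, mfa_enrolled, owner, quota_ok, restricted_mode, role_admin, role_editor, session_fresh, sso_linked, token_valid} — 25 facts.

25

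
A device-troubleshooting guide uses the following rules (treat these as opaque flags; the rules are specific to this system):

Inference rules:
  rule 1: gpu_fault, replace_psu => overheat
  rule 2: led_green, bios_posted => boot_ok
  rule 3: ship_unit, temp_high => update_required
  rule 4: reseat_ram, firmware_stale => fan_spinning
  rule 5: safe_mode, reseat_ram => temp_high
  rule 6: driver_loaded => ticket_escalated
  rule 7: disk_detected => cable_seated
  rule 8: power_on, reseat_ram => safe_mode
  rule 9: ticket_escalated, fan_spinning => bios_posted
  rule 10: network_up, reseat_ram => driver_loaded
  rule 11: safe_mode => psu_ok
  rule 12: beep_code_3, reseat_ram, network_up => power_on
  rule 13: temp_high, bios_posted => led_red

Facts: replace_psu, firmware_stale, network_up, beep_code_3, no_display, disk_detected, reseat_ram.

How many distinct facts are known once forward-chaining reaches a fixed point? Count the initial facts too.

17

Round 1: rule 4 [reseat_ram, firmware_stale => fan_spinning]; rule 7 [disk_detected => cable_seated]; rule 10 [network_up, reseat_ram => driver_loaded]; rule 12 [beep_code_3, reseat_ram, network_up => power_on]. Adds fan_spinning, cable_seated, driver_loaded, power_on.
Round 2: rule 6 [driver_loaded => ticket_escalated]; rule 8 [power_on, reseat_ram => safe_mode]. Adds ticket_escalated, safe_mode.
Round 3: rule 5 [safe_mode, reseat_ram => temp_high]; rule 9 [ticket_escalated, fan_spinning => bios_posted]; rule 11 [safe_mode => psu_ok]. Adds temp_high, bios_posted, psu_ok.
Round 4: rule 13 [temp_high, bios_posted => led_red]. Adds led_red.
Closure: {beep_code_3, bios_posted, cable_seated, disk_detected, driver_loaded, fan_spinning, firmware_stale, led_red, network_up, no_display, power_on, psu_ok, replace_psu, reseat_ram, safe_mode, temp_high, ticket_escalated} — 17 facts.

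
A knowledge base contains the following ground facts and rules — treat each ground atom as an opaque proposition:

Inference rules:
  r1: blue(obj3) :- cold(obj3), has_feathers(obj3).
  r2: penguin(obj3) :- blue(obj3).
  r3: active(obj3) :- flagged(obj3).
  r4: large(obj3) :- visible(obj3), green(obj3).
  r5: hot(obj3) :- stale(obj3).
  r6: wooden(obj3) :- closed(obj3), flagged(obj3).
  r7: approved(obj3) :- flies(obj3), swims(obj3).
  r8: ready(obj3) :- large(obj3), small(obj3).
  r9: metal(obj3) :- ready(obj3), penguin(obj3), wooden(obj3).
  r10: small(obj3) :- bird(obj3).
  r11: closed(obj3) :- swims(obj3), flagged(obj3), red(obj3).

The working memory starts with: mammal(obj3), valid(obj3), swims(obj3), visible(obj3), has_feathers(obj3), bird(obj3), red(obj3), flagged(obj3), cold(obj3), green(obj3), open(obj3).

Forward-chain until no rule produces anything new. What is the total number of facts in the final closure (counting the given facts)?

20

Round 1 fires r1, r3, r4, r10, r11, giving blue(obj3), active(obj3), large(obj3), small(obj3), closed(obj3).
Round 2 fires r2, r6, r8, giving penguin(obj3), wooden(obj3), ready(obj3).
Round 3 fires r9, giving metal(obj3).
Closure: {active(obj3), bird(obj3), blue(obj3), closed(obj3), cold(obj3), flagged(obj3), green(obj3), has_feathers(obj3), large(obj3), mammal(obj3), metal(obj3), open(obj3), penguin(obj3), ready(obj3), red(obj3), small(obj3), swims(obj3), valid(obj3), visible(obj3), wooden(obj3)} — 20 facts.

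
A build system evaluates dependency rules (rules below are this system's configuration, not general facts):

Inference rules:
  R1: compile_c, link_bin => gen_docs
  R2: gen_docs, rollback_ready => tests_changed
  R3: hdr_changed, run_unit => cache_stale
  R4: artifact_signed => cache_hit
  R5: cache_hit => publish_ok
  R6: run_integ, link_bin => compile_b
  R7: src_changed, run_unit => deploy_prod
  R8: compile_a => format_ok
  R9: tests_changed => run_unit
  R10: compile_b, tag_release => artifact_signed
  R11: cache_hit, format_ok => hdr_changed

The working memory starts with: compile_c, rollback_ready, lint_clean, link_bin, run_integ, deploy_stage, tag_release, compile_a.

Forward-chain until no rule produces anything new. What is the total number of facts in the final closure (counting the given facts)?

18

Round 1 — R1, R6, R8, derive gen_docs, compile_b, format_ok.
Round 2 — R2, R10, derive tests_changed, artifact_signed.
Round 3 — R4, R9, derive cache_hit, run_unit.
Round 4 — R5, R11, derive publish_ok, hdr_changed.
Round 5 — R3, derive cache_stale.
Closure: {artifact_signed, cache_hit, cache_stale, compile_a, compile_b, compile_c, deploy_stage, format_ok, gen_docs, hdr_changed, link_bin, lint_clean, publish_ok, rollback_ready, run_integ, run_unit, tag_release, tests_changed} — 18 facts.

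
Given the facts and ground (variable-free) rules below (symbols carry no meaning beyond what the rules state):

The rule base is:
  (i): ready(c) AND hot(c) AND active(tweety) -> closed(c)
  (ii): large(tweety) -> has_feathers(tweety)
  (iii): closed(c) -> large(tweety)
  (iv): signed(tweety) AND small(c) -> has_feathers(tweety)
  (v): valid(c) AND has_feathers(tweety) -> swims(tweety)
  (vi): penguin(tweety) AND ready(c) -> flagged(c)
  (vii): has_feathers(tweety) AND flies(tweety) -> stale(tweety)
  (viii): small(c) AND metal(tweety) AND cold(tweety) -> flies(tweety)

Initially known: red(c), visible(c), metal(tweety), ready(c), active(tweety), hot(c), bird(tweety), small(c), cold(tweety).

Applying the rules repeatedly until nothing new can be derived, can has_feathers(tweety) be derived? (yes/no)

yes

Round 1 — (i), (viii), derive closed(c), flies(tweety).
Round 2 — (iii), derive large(tweety).
Round 3 — (ii), derive has_feathers(tweety).
Round 4 — (vii), derive stale(tweety).
has_feathers(tweety) appears in round 3, so it is derivable.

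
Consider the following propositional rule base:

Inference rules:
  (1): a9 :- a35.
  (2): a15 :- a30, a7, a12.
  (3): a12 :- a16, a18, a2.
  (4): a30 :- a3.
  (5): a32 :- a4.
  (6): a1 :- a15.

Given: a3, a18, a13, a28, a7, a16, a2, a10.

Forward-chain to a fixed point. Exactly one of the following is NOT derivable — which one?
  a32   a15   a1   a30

Round 1: (3) [a12 :- a16, a18, a2.]; (4) [a30 :- a3.]. Adds a12, a30.
Round 2: (2) [a15 :- a30, a7, a12.]. Adds a15.
Round 3: (6) [a1 :- a15.]. Adds a1.
Derived: a30 (round 1), a1 (round 3), a15 (round 2). a32 never appears in any round.

a32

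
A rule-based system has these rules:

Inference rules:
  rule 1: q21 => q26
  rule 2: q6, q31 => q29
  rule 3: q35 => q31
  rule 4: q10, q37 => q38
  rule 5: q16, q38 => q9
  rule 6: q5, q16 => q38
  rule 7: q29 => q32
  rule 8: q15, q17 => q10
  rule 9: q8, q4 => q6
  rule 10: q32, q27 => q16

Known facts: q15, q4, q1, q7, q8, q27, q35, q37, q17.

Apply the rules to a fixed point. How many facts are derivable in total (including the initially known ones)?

Round 1: rule 3 [q35 => q31]; rule 8 [q15, q17 => q10]; rule 9 [q8, q4 => q6]. Adds q31, q10, q6.
Round 2: rule 2 [q6, q31 => q29]; rule 4 [q10, q37 => q38]. Adds q29, q38.
Round 3: rule 7 [q29 => q32]. Adds q32.
Round 4: rule 10 [q32, q27 => q16]. Adds q16.
Round 5: rule 5 [q16, q38 => q9]. Adds q9.
Closure: {q1, q10, q15, q16, q17, q27, q29, q31, q32, q35, q37, q38, q4, q6, q7, q8, q9} — 17 facts.

17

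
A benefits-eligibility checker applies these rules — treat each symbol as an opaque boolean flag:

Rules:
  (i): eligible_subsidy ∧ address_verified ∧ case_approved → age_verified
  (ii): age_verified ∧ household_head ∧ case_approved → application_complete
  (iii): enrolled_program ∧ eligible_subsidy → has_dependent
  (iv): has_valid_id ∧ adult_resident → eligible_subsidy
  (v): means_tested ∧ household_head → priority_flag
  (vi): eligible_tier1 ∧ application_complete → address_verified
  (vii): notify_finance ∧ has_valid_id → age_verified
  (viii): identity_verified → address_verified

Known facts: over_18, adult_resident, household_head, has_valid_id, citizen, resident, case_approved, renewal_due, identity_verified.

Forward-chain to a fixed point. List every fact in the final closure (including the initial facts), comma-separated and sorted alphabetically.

address_verified, adult_resident, age_verified, application_complete, case_approved, citizen, eligible_subsidy, has_valid_id, household_head, identity_verified, over_18, renewal_due, resident

Round 1: (iv) [has_valid_id ∧ adult_resident → eligible_subsidy]; (viii) [identity_verified → address_verified]. Adds eligible_subsidy, address_verified.
Round 2: (i) [eligible_subsidy ∧ address_verified ∧ case_approved → age_verified]. Adds age_verified.
Round 3: (ii) [age_verified ∧ household_head ∧ case_approved → application_complete]. Adds application_complete.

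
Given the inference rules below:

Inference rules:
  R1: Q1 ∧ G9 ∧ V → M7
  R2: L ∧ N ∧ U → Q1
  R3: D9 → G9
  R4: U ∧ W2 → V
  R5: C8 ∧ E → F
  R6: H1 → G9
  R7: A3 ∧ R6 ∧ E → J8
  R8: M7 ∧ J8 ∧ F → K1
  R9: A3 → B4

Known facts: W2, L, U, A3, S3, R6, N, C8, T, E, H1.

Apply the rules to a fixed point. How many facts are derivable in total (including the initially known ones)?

Round 1: R2 [L ∧ N ∧ U → Q1]; R4 [U ∧ W2 → V]; R5 [C8 ∧ E → F]; R6 [H1 → G9]; R7 [A3 ∧ R6 ∧ E → J8]; R9 [A3 → B4]. New: Q1, V, F, G9, J8, B4.
Round 2: R1 [Q1 ∧ G9 ∧ V → M7]. New: M7.
Round 3: R8 [M7 ∧ J8 ∧ F → K1]. New: K1.
Closure: {A3, B4, C8, E, F, G9, H1, J8, K1, L, M7, N, Q1, R6, S3, T, U, V, W2} — 19 facts.

19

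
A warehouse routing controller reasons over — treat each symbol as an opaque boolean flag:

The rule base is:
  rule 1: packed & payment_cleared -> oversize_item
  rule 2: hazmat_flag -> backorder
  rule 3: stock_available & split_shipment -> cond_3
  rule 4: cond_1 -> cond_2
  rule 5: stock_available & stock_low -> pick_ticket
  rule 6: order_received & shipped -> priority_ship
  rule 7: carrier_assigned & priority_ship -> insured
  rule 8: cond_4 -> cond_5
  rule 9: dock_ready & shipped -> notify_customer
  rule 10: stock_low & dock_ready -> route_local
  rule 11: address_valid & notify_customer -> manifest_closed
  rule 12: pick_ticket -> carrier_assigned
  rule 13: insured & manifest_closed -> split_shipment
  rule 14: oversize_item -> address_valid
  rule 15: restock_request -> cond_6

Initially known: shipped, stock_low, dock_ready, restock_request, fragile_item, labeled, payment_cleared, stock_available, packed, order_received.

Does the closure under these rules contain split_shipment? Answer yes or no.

Round 1: rule 1 [packed & payment_cleared -> oversize_item]; rule 5 [stock_available & stock_low -> pick_ticket]; rule 6 [order_received & shipped -> priority_ship]; rule 9 [dock_ready & shipped -> notify_customer]; rule 10 [stock_low & dock_ready -> route_local]; rule 15 [restock_request -> cond_6]. New: oversize_item, pick_ticket, priority_ship, notify_customer, route_local, cond_6.
Round 2: rule 12 [pick_ticket -> carrier_assigned]; rule 14 [oversize_item -> address_valid]. New: carrier_assigned, address_valid.
Round 3: rule 7 [carrier_assigned & priority_ship -> insured]; rule 11 [address_valid & notify_customer -> manifest_closed]. New: insured, manifest_closed.
Round 4: rule 13 [insured & manifest_closed -> split_shipment]. New: split_shipment.
Round 5: rule 3 [stock_available & split_shipment -> cond_3]. New: cond_3.
split_shipment appears in round 4, so it is derivable.

yes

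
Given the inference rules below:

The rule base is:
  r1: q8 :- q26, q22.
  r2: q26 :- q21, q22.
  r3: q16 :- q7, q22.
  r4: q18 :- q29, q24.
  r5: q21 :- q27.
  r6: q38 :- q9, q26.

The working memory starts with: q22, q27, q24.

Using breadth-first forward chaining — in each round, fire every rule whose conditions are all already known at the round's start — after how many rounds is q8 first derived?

Round 1 fires r5, giving q21.
Round 2 fires r2, giving q26.
Round 3 fires r1, giving q8.
q8 first appears in round 3.

3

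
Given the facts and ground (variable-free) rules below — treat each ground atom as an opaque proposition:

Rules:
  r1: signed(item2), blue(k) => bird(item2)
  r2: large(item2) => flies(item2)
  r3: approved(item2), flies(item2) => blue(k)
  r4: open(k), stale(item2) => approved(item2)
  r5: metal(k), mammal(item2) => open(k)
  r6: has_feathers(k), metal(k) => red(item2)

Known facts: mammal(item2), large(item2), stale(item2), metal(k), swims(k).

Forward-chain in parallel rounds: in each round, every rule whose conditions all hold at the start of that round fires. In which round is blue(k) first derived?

3

Round 1 — r2, r5, derive flies(item2), open(k).
Round 2 — r4, derive approved(item2).
Round 3 — r3, derive blue(k).
blue(k) first appears in round 3.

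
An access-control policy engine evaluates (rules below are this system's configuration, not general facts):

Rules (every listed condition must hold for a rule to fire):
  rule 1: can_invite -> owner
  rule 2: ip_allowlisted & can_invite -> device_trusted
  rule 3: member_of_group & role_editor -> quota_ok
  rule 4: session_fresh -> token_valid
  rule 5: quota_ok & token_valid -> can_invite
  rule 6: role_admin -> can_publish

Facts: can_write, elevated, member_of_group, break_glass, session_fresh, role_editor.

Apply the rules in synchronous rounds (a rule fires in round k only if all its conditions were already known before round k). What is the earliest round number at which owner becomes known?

3

Round 1: rule 3 [member_of_group & role_editor -> quota_ok]; rule 4 [session_fresh -> token_valid]. New: quota_ok, token_valid.
Round 2: rule 5 [quota_ok & token_valid -> can_invite]. New: can_invite.
Round 3: rule 1 [can_invite -> owner]. New: owner.
owner first appears in round 3.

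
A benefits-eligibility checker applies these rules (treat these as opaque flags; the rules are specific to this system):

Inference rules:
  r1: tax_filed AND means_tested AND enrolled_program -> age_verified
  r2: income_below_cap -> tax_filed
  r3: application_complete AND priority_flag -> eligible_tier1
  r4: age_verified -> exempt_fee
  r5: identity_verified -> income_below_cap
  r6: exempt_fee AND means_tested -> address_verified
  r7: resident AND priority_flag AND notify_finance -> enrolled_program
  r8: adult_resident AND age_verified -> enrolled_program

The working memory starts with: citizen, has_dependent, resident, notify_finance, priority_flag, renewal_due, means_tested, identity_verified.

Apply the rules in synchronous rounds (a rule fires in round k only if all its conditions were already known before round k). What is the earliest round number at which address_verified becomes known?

5

Round 1: r5 [identity_verified -> income_below_cap]; r7 [resident AND priority_flag AND notify_finance -> enrolled_program]. Adds income_below_cap, enrolled_program.
Round 2: r2 [income_below_cap -> tax_filed]. Adds tax_filed.
Round 3: r1 [tax_filed AND means_tested AND enrolled_program -> age_verified]. Adds age_verified.
Round 4: r4 [age_verified -> exempt_fee]. Adds exempt_fee.
Round 5: r6 [exempt_fee AND means_tested -> address_verified]. Adds address_verified.
address_verified first appears in round 5.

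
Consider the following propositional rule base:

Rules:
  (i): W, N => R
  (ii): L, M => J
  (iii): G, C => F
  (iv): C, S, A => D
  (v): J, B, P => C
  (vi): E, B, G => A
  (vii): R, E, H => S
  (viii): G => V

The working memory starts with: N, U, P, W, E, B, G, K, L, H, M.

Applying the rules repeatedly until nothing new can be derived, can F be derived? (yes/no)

yes

Round 1: (i) [W, N => R]; (ii) [L, M => J]; (vi) [E, B, G => A]; (viii) [G => V]. Adds R, J, A, V.
Round 2: (v) [J, B, P => C]; (vii) [R, E, H => S]. Adds C, S.
Round 3: (iii) [G, C => F]; (iv) [C, S, A => D]. Adds F, D.
F appears in round 3, so it is derivable.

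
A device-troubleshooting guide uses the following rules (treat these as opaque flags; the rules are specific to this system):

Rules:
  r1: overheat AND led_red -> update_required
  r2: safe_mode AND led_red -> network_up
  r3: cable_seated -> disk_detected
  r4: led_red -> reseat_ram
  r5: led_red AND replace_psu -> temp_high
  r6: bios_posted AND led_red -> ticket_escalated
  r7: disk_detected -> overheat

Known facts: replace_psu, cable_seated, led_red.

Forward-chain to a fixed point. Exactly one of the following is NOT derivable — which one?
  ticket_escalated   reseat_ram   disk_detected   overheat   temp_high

ticket_escalated

Round 1: r3 [cable_seated -> disk_detected]; r4 [led_red -> reseat_ram]; r5 [led_red AND replace_psu -> temp_high]. Adds disk_detected, reseat_ram, temp_high.
Round 2: r7 [disk_detected -> overheat]. Adds overheat.
Round 3: r1 [overheat AND led_red -> update_required]. Adds update_required.
Derived: overheat (round 2), disk_detected (round 1), reseat_ram (round 1), temp_high (round 1). ticket_escalated never appears in any round.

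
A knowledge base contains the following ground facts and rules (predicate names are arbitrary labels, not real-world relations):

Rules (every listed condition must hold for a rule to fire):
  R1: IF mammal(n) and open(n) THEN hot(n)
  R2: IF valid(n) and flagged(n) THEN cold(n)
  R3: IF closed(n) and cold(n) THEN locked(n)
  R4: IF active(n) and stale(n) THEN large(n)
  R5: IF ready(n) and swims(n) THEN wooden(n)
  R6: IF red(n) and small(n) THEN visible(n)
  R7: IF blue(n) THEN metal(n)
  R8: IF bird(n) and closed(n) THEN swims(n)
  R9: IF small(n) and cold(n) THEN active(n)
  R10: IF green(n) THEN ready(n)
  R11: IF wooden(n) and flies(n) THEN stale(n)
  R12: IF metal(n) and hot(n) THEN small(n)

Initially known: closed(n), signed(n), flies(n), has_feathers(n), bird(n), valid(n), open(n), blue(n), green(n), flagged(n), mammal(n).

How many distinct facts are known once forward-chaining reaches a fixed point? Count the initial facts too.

22

[1] R1 [IF mammal(n) and open(n) THEN hot(n)]; R2 [IF valid(n) and flagged(n) THEN cold(n)]; R7 [IF blue(n) THEN metal(n)]; R8 [IF bird(n) and closed(n) THEN swims(n)]; R10 [IF green(n) THEN ready(n)]. ⇒ new: hot(n), cold(n), metal(n), swims(n), ready(n).
[2] R3 [IF closed(n) and cold(n) THEN locked(n)]; R5 [IF ready(n) and swims(n) THEN wooden(n)]; R12 [IF metal(n) and hot(n) THEN small(n)]. ⇒ new: locked(n), wooden(n), small(n).
[3] R9 [IF small(n) and cold(n) THEN active(n)]; R11 [IF wooden(n) and flies(n) THEN stale(n)]. ⇒ new: active(n), stale(n).
[4] R4 [IF active(n) and stale(n) THEN large(n)]. ⇒ new: large(n).
Closure: {active(n), bird(n), blue(n), closed(n), cold(n), flagged(n), flies(n), green(n), has_feathers(n), hot(n), large(n), locked(n), mammal(n), metal(n), open(n), ready(n), signed(n), small(n), stale(n), swims(n), valid(n), wooden(n)} — 22 facts.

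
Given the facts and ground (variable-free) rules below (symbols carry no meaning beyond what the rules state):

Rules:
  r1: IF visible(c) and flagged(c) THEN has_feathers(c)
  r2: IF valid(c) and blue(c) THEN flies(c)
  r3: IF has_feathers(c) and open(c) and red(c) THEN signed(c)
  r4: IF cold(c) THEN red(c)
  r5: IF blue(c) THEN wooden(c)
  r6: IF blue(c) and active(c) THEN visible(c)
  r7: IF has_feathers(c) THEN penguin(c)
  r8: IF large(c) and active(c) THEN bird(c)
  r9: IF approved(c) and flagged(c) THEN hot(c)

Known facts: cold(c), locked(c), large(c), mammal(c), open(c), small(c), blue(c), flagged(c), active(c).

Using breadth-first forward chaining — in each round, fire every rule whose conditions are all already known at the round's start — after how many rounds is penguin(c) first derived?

3

Round 1: r4 [IF cold(c) THEN red(c)]; r5 [IF blue(c) THEN wooden(c)]; r6 [IF blue(c) and active(c) THEN visible(c)]; r8 [IF large(c) and active(c) THEN bird(c)]. Adds red(c), wooden(c), visible(c), bird(c).
Round 2: r1 [IF visible(c) and flagged(c) THEN has_feathers(c)]. Adds has_feathers(c).
Round 3: r3 [IF has_feathers(c) and open(c) and red(c) THEN signed(c)]; r7 [IF has_feathers(c) THEN penguin(c)]. Adds signed(c), penguin(c).
penguin(c) first appears in round 3.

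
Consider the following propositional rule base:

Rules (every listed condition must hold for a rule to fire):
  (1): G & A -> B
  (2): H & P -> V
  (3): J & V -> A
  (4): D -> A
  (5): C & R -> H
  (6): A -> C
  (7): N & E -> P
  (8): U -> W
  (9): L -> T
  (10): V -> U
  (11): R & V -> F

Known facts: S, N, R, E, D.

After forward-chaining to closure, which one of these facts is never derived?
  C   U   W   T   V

[1] (4) [D -> A]; (7) [N & E -> P]. ⇒ new: A, P.
[2] (6) [A -> C]. ⇒ new: C.
[3] (5) [C & R -> H]. ⇒ new: H.
[4] (2) [H & P -> V]. ⇒ new: V.
[5] (10) [V -> U]; (11) [R & V -> F]. ⇒ new: U, F.
[6] (8) [U -> W]. ⇒ new: W.
Derived: W (round 6), U (round 5), V (round 4), C (round 2). T never appears in any round.

T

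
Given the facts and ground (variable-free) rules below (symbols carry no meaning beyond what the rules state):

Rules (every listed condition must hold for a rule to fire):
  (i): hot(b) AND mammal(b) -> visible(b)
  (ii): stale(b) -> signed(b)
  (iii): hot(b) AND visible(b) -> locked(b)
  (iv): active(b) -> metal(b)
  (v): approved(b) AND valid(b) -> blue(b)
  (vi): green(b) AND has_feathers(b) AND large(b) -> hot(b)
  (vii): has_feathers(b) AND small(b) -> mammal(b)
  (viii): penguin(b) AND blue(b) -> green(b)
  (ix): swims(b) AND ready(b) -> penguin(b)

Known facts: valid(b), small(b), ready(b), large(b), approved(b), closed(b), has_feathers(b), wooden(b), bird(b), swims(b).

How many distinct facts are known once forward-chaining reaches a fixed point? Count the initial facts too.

[1] (v) [approved(b) AND valid(b) -> blue(b)]; (vii) [has_feathers(b) AND small(b) -> mammal(b)]; (ix) [swims(b) AND ready(b) -> penguin(b)]. ⇒ new: blue(b), mammal(b), penguin(b).
[2] (viii) [penguin(b) AND blue(b) -> green(b)]. ⇒ new: green(b).
[3] (vi) [green(b) AND has_feathers(b) AND large(b) -> hot(b)]. ⇒ new: hot(b).
[4] (i) [hot(b) AND mammal(b) -> visible(b)]. ⇒ new: visible(b).
[5] (iii) [hot(b) AND visible(b) -> locked(b)]. ⇒ new: locked(b).
Closure: {approved(b), bird(b), blue(b), closed(b), green(b), has_feathers(b), hot(b), large(b), locked(b), mammal(b), penguin(b), ready(b), small(b), swims(b), valid(b), visible(b), wooden(b)} — 17 facts.

17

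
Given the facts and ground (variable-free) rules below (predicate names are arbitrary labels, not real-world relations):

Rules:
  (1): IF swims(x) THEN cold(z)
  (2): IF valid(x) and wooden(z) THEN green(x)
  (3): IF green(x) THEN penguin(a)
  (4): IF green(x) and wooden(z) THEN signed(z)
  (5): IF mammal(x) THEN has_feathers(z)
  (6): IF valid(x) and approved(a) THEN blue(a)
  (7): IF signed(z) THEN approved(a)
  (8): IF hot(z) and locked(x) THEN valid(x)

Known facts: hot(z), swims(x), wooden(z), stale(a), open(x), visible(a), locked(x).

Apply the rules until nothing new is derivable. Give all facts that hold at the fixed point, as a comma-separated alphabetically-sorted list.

approved(a), blue(a), cold(z), green(x), hot(z), locked(x), open(x), penguin(a), signed(z), stale(a), swims(x), valid(x), visible(a), wooden(z)

Round 1: (1) [IF swims(x) THEN cold(z)]; (8) [IF hot(z) and locked(x) THEN valid(x)]. New: cold(z), valid(x).
Round 2: (2) [IF valid(x) and wooden(z) THEN green(x)]. New: green(x).
Round 3: (3) [IF green(x) THEN penguin(a)]; (4) [IF green(x) and wooden(z) THEN signed(z)]. New: penguin(a), signed(z).
Round 4: (7) [IF signed(z) THEN approved(a)]. New: approved(a).
Round 5: (6) [IF valid(x) and approved(a) THEN blue(a)]. New: blue(a).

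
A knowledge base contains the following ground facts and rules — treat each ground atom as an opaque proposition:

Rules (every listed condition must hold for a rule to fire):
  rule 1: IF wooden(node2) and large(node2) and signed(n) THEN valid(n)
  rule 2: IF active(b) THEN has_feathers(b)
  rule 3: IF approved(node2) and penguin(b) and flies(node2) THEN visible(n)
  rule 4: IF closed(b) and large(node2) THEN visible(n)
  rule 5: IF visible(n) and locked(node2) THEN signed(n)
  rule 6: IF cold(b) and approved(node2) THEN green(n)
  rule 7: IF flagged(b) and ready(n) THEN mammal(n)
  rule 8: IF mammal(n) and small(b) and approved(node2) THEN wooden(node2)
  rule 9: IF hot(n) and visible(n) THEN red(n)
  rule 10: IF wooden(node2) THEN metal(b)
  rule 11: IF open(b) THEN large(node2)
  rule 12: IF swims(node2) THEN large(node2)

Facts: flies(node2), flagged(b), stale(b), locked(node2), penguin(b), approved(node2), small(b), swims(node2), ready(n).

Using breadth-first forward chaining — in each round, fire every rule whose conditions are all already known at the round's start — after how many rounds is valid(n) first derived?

Round 1 fires rule 3, rule 7, rule 12, giving visible(n), mammal(n), large(node2).
Round 2 fires rule 5, rule 8, giving signed(n), wooden(node2).
Round 3 fires rule 1, rule 10, giving valid(n), metal(b).
valid(n) first appears in round 3.

3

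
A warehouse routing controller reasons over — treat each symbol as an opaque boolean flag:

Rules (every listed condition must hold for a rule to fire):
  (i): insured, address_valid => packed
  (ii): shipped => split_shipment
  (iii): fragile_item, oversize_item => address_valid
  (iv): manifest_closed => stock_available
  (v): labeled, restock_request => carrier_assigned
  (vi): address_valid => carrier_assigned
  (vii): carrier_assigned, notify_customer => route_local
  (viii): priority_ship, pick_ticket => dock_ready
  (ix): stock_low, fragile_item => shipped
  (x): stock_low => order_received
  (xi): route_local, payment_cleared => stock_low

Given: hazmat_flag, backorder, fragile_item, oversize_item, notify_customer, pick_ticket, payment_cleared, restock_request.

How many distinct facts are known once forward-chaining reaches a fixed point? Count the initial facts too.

Round 1: (iii) [fragile_item, oversize_item => address_valid]. Adds address_valid.
Round 2: (vi) [address_valid => carrier_assigned]. Adds carrier_assigned.
Round 3: (vii) [carrier_assigned, notify_customer => route_local]. Adds route_local.
Round 4: (xi) [route_local, payment_cleared => stock_low]. Adds stock_low.
Round 5: (ix) [stock_low, fragile_item => shipped]; (x) [stock_low => order_received]. Adds shipped, order_received.
Round 6: (ii) [shipped => split_shipment]. Adds split_shipment.
Closure: {address_valid, backorder, carrier_assigned, fragile_item, hazmat_flag, notify_customer, order_received, oversize_item, payment_cleared, pick_ticket, restock_request, route_local, shipped, split_shipment, stock_low} — 15 facts.

15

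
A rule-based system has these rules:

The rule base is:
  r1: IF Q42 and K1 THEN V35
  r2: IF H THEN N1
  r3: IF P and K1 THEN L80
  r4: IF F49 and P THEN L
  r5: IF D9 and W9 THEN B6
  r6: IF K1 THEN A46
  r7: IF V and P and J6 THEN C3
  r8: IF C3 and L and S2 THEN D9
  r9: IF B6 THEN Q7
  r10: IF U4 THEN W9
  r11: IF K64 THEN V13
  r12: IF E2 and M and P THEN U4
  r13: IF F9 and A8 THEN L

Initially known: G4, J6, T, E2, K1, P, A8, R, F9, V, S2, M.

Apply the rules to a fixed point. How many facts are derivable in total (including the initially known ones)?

Round 1: r3 [IF P and K1 THEN L80]; r6 [IF K1 THEN A46]; r7 [IF V and P and J6 THEN C3]; r12 [IF E2 and M and P THEN U4]; r13 [IF F9 and A8 THEN L]. Adds L80, A46, C3, U4, L.
Round 2: r8 [IF C3 and L and S2 THEN D9]; r10 [IF U4 THEN W9]. Adds D9, W9.
Round 3: r5 [IF D9 and W9 THEN B6]. Adds B6.
Round 4: r9 [IF B6 THEN Q7]. Adds Q7.
Closure: {A46, A8, B6, C3, D9, E2, F9, G4, J6, K1, L, L80, M, P, Q7, R, S2, T, U4, V, W9} — 21 facts.

21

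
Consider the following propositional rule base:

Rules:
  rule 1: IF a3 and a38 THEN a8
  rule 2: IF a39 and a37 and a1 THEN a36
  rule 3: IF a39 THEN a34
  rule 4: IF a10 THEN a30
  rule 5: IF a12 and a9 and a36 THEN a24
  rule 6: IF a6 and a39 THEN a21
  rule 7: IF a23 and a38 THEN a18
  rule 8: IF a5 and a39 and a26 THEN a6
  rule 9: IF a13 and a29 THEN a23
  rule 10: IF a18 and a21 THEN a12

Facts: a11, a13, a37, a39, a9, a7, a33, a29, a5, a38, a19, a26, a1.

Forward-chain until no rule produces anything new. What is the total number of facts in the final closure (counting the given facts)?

Round 1: rule 2 [IF a39 and a37 and a1 THEN a36]; rule 3 [IF a39 THEN a34]; rule 8 [IF a5 and a39 and a26 THEN a6]; rule 9 [IF a13 and a29 THEN a23]. New: a36, a34, a6, a23.
Round 2: rule 6 [IF a6 and a39 THEN a21]; rule 7 [IF a23 and a38 THEN a18]. New: a21, a18.
Round 3: rule 10 [IF a18 and a21 THEN a12]. New: a12.
Round 4: rule 5 [IF a12 and a9 and a36 THEN a24]. New: a24.
Closure: {a1, a11, a12, a13, a18, a19, a21, a23, a24, a26, a29, a33, a34, a36, a37, a38, a39, a5, a6, a7, a9} — 21 facts.

21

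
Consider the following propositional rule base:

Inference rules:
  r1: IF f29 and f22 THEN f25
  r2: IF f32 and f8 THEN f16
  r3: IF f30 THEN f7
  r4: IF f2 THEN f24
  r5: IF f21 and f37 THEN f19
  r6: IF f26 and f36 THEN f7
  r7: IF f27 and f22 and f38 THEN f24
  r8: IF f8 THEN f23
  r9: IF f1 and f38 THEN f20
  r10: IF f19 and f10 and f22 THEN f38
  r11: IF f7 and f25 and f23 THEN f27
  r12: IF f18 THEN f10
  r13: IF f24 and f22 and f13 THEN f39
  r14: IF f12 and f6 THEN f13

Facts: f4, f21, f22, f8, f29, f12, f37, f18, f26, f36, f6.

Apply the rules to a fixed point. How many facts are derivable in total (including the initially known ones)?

21

Round 1: r1 [IF f29 and f22 THEN f25]; r5 [IF f21 and f37 THEN f19]; r6 [IF f26 and f36 THEN f7]; r8 [IF f8 THEN f23]; r12 [IF f18 THEN f10]; r14 [IF f12 and f6 THEN f13]. Adds f25, f19, f7, f23, f10, f13.
Round 2: r10 [IF f19 and f10 and f22 THEN f38]; r11 [IF f7 and f25 and f23 THEN f27]. Adds f38, f27.
Round 3: r7 [IF f27 and f22 and f38 THEN f24]. Adds f24.
Round 4: r13 [IF f24 and f22 and f13 THEN f39]. Adds f39.
Closure: {f10, f12, f13, f18, f19, f21, f22, f23, f24, f25, f26, f27, f29, f36, f37, f38, f39, f4, f6, f7, f8} — 21 facts.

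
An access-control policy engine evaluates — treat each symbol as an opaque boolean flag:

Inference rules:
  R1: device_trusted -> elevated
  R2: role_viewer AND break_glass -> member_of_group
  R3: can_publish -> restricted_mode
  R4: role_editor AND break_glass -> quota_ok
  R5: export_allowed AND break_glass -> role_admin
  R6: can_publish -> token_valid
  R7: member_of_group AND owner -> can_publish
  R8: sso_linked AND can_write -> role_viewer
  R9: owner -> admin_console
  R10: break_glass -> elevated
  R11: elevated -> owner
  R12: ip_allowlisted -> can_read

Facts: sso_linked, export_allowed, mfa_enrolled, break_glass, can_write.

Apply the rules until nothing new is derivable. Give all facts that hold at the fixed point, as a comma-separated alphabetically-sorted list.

admin_console, break_glass, can_publish, can_write, elevated, export_allowed, member_of_group, mfa_enrolled, owner, restricted_mode, role_admin, role_viewer, sso_linked, token_valid

Round 1: R5 [export_allowed AND break_glass -> role_admin]; R8 [sso_linked AND can_write -> role_viewer]; R10 [break_glass -> elevated]. Adds role_admin, role_viewer, elevated.
Round 2: R2 [role_viewer AND break_glass -> member_of_group]; R11 [elevated -> owner]. Adds member_of_group, owner.
Round 3: R7 [member_of_group AND owner -> can_publish]; R9 [owner -> admin_console]. Adds can_publish, admin_console.
Round 4: R3 [can_publish -> restricted_mode]; R6 [can_publish -> token_valid]. Adds restricted_mode, token_valid.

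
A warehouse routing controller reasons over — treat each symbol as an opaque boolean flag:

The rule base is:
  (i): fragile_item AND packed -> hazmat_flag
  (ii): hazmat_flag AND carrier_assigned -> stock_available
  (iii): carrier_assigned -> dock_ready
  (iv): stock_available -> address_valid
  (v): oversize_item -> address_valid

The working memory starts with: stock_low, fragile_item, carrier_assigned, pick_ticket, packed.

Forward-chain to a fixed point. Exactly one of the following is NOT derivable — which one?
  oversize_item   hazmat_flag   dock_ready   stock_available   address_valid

oversize_item

[1] (i) [fragile_item AND packed -> hazmat_flag]; (iii) [carrier_assigned -> dock_ready]. ⇒ new: hazmat_flag, dock_ready.
[2] (ii) [hazmat_flag AND carrier_assigned -> stock_available]. ⇒ new: stock_available.
[3] (iv) [stock_available -> address_valid]. ⇒ new: address_valid.
Derived: hazmat_flag (round 1), dock_ready (round 1), stock_available (round 2), address_valid (round 3). oversize_item never appears in any round.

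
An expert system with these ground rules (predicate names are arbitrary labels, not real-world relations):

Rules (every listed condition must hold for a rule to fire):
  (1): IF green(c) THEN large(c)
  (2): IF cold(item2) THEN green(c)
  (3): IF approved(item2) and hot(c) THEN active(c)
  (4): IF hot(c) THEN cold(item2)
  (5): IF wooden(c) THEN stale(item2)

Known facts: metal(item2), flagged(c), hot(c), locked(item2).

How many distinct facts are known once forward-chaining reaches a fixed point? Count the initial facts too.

[1] (4) [IF hot(c) THEN cold(item2)]. ⇒ new: cold(item2).
[2] (2) [IF cold(item2) THEN green(c)]. ⇒ new: green(c).
[3] (1) [IF green(c) THEN large(c)]. ⇒ new: large(c).
Closure: {cold(item2), flagged(c), green(c), hot(c), large(c), locked(item2), metal(item2)} — 7 facts.

7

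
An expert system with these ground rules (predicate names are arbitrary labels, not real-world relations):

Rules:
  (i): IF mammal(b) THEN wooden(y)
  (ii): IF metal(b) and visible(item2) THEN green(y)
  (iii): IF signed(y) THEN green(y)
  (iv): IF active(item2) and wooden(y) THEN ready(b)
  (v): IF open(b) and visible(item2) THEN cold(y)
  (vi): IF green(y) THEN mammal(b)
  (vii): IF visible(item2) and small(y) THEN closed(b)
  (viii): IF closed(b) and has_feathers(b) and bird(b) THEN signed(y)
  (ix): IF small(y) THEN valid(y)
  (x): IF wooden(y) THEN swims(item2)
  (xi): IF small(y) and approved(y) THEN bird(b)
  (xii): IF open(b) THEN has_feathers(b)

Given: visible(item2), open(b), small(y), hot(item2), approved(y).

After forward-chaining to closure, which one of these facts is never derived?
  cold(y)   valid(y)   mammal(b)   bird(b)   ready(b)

ready(b)

Round 1: (v) [IF open(b) and visible(item2) THEN cold(y)]; (vii) [IF visible(item2) and small(y) THEN closed(b)]; (ix) [IF small(y) THEN valid(y)]; (xi) [IF small(y) and approved(y) THEN bird(b)]; (xii) [IF open(b) THEN has_feathers(b)]. New: cold(y), closed(b), valid(y), bird(b), has_feathers(b).
Round 2: (viii) [IF closed(b) and has_feathers(b) and bird(b) THEN signed(y)]. New: signed(y).
Round 3: (iii) [IF signed(y) THEN green(y)]. New: green(y).
Round 4: (vi) [IF green(y) THEN mammal(b)]. New: mammal(b).
Round 5: (i) [IF mammal(b) THEN wooden(y)]. New: wooden(y).
Round 6: (x) [IF wooden(y) THEN swims(item2)]. New: swims(item2).
Derived: mammal(b) (round 4), cold(y) (round 1), bird(b) (round 1), valid(y) (round 1). ready(b) never appears in any round.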